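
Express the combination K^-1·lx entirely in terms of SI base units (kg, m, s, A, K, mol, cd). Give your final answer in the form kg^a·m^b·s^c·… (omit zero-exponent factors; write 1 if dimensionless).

lx = lm/m² (illuminance = luminous flux per area),
    = m⁻²·cd.
Combining: K⁻¹·lx = K⁻¹ · (m⁻²·cd) = m⁻²·K⁻¹·cd.

m⁻²·K⁻¹·cd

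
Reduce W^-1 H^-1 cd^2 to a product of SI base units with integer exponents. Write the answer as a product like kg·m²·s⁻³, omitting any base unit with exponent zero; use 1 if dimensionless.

kg⁻²·m⁻⁴·s⁵·A²·cd²

W = J/s (power = energy per time),
    = kg·m²·s⁻³.
So W⁻¹ = kg⁻¹·m⁻²·s³.
H = Wb/A (inductance = flux per current),
    = kg·m²·s⁻²·A⁻².
So H⁻¹ = kg⁻¹·m⁻²·s²·A².
Combining: W⁻¹·H⁻¹·cd² = (kg⁻¹·m⁻²·s³) · (kg⁻¹·m⁻²·s²·A²) · cd² = kg⁻²·m⁻⁴·s⁵·A²·cd².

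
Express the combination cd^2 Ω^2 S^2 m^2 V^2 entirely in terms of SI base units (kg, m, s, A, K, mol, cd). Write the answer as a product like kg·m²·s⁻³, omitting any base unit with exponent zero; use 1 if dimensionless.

Ω = kg·m²·s⁻³·A⁻².
So Ω² = kg²·m⁴·s⁻⁶·A⁻⁴.
S = kg⁻¹·m⁻²·s³·A².
So S² = kg⁻²·m⁻⁴·s⁶·A⁴.
V = kg·m²·s⁻³·A⁻¹.
So V² = kg²·m⁴·s⁻⁶·A⁻².
Combining: cd²·Ω²·S²·m²·V² = cd² · (kg²·m⁴·s⁻⁶·A⁻⁴) · (kg⁻²·m⁻⁴·s⁶·A⁴) · m² · (kg²·m⁴·s⁻⁶·A⁻²) = kg²·m⁶·s⁻⁶·A⁻²·cd².

kg²·m⁶·s⁻⁶·A⁻²·cd²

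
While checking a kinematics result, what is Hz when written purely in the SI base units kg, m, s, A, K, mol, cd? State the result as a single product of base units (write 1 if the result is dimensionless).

s⁻¹

Hz = 1/s = s⁻¹ (frequency is cycles per second).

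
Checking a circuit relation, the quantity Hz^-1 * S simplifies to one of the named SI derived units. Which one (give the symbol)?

F

Hz = s⁻¹.
So Hz⁻¹ = s.
S = kg⁻¹·m⁻²·s³·A².
Combining: Hz⁻¹·S = s · (kg⁻¹·m⁻²·s³·A²) = kg⁻¹·m⁻²·s⁴·A².
kg⁻¹·m⁻²·s⁴·A² is the base-SI form of the farad.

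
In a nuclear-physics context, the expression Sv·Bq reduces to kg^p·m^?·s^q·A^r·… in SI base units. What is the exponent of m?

Sv = m²·s⁻².
Bq = s⁻¹.
Combining: Sv·Bq = (m²·s⁻²) · s⁻¹ = m²·s⁻³.
The exponent of m is 2.

2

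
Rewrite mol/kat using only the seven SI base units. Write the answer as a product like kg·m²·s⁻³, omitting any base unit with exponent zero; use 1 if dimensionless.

s

kat = s⁻¹·mol.
So kat⁻¹ = s·mol⁻¹.
Combining: kat⁻¹·mol = (s·mol⁻¹) · mol = s.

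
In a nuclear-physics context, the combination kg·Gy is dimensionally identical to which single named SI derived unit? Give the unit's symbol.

Gy = J/kg (absorbed dose = energy per mass),
    = m²·s⁻².
Combining: kg·Gy = kg · (m²·s⁻²) = kg·m²·s⁻².
kg·m²·s⁻² is the base-SI form of the joule.

J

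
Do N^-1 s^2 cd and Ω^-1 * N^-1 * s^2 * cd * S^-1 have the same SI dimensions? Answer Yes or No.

Left side:
  N = kg·m/s² = kg·m·s⁻² (force = mass × acceleration).
  So N⁻¹ = kg⁻¹·m⁻¹·s².
  Combining: N⁻¹·s²·cd = (kg⁻¹·m⁻¹·s²) · s² · cd = kg⁻¹·m⁻¹·s⁴·cd.
Right side:
  Ω = V/A (resistance = voltage per current),
      = kg·m²·s⁻³·A⁻².
  So Ω⁻¹ = kg⁻¹·m⁻²·s³·A².
  N = kg·m/s² = kg·m·s⁻² (force = mass × acceleration).
  So N⁻¹ = kg⁻¹·m⁻¹·s².
  S = 1/Ω (conductance is reciprocal resistance),
      = kg⁻¹·m⁻²·s³·A².
  So S⁻¹ = kg·m²·s⁻³·A⁻².
  Combining: Ω⁻¹·N⁻¹·s²·cd·S⁻¹ = (kg⁻¹·m⁻²·s³·A²) · (kg⁻¹·m⁻¹·s²) · s² · cd · (kg·m²·s⁻³·A⁻²) = kg⁻¹·m⁻¹·s⁴·cd.
Both reduce to kg⁻¹·m⁻¹·s⁴·cd.

Yes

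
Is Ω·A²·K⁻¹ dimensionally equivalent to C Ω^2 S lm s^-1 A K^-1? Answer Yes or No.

No

Left side:
  Ω = V/A (resistance = voltage per current),
      = kg·m²·s⁻³·A⁻².
  Combining: Ω·A²·K⁻¹ = (kg·m²·s⁻³·A⁻²) · A² · K⁻¹ = kg·m²·s⁻³·K⁻¹.
Right side:
  C = A·s = s·A (charge = current × time).
  Ω = V/A (resistance = voltage per current),
      = kg·m²·s⁻³·A⁻².
  So Ω² = kg²·m⁴·s⁻⁶·A⁻⁴.
  S = 1/Ω (conductance is reciprocal resistance),
      = kg⁻¹·m⁻²·s³·A².
  lm = cd·sr = cd (luminous flux; sr is dimensionless).
  Combining: C·Ω²·S·lm·s⁻¹·A·K⁻¹ = (s·A) · (kg²·m⁴·s⁻⁶·A⁻⁴) · (kg⁻¹·m⁻²·s³·A²) · cd · s⁻¹ · A · K⁻¹ = kg·m²·s⁻³·K⁻¹·cd.
Left is kg·m²·s⁻³·K⁻¹; right is kg·m²·s⁻³·K⁻¹·cd — different.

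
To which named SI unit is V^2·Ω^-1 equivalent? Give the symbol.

W

V = W/A (potential = power per current),
    = kg·m²·s⁻³·A⁻¹.
So V² = kg²·m⁴·s⁻⁶·A⁻².
Ω = V/A (resistance = voltage per current),
    = kg·m²·s⁻³·A⁻².
So Ω⁻¹ = kg⁻¹·m⁻²·s³·A².
Combining: V²·Ω⁻¹ = (kg²·m⁴·s⁻⁶·A⁻²) · (kg⁻¹·m⁻²·s³·A²) = kg·m²·s⁻³.
kg·m²·s⁻³ is the base-SI form of the watt.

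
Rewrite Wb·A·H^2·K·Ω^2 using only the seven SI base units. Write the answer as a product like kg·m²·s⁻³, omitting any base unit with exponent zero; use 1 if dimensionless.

Wb = V·s (flux: a volt is a weber per second),
    = kg·m²·s⁻²·A⁻¹.
H = Wb/A (inductance = flux per current),
    = kg·m²·s⁻²·A⁻².
So H² = kg²·m⁴·s⁻⁴·A⁻⁴.
Ω = V/A (resistance = voltage per current),
    = kg·m²·s⁻³·A⁻².
So Ω² = kg²·m⁴·s⁻⁶·A⁻⁴.
Combining: Wb·A·H²·K·Ω² = (kg·m²·s⁻²·A⁻¹) · A · (kg²·m⁴·s⁻⁴·A⁻⁴) · K · (kg²·m⁴·s⁻⁶·A⁻⁴) = kg⁵·m¹⁰·s⁻¹²·A⁻⁸·K.

kg⁵·m¹⁰·s⁻¹²·A⁻⁸·K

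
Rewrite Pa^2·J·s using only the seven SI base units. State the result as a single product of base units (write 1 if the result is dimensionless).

kg³·s⁻⁵

Pa = N/m² (pressure = force per area),
    = kg·m⁻¹·s⁻².
So Pa² = kg²·m⁻²·s⁻⁴.
J = N·m (work = force × distance),
    = kg·m²·s⁻².
Combining: Pa²·J·s = (kg²·m⁻²·s⁻⁴) · (kg·m²·s⁻²) · s = kg³·s⁻⁵.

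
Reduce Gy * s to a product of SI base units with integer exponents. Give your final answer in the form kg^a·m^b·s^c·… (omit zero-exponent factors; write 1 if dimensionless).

Gy = J/kg (absorbed dose = energy per mass),
    = m²·s⁻².
Combining: Gy·s = (m²·s⁻²) · s = m²·s⁻¹.

m²·s⁻¹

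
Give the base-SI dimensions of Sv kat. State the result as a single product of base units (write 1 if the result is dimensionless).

m²·s⁻³·mol

Sv = m²·s⁻².
kat = s⁻¹·mol.
Combining: Sv·kat = (m²·s⁻²) · (s⁻¹·mol) = m²·s⁻³·mol.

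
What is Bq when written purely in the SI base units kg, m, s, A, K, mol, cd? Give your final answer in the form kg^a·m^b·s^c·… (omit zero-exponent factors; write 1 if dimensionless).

Bq = 1/s = s⁻¹ (activity is decays per second).

s⁻¹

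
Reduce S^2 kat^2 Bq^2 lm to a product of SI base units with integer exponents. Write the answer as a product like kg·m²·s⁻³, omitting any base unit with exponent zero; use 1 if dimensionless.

S = 1/Ω (conductance is reciprocal resistance),
    = kg⁻¹·m⁻²·s³·A².
So S² = kg⁻²·m⁻⁴·s⁶·A⁴.
kat = mol/s = s⁻¹·mol (catalytic activity).
So kat² = s⁻²·mol².
Bq = 1/s = s⁻¹ (activity is decays per second).
So Bq² = s⁻².
lm = cd·sr = cd (luminous flux; sr is dimensionless).
Combining: S²·kat²·Bq²·lm = (kg⁻²·m⁻⁴·s⁶·A⁴) · (s⁻²·mol²) · s⁻² · cd = kg⁻²·m⁻⁴·s²·A⁴·mol²·cd.

kg⁻²·m⁻⁴·s²·A⁴·mol²·cd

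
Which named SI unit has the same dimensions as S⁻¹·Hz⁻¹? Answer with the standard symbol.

H

S = kg⁻¹·m⁻²·s³·A².
So S⁻¹ = kg·m²·s⁻³·A⁻².
Hz = s⁻¹.
So Hz⁻¹ = s.
Combining: S⁻¹·Hz⁻¹ = (kg·m²·s⁻³·A⁻²) · s = kg·m²·s⁻²·A⁻².
kg·m²·s⁻²·A⁻² is the base-SI form of the henry.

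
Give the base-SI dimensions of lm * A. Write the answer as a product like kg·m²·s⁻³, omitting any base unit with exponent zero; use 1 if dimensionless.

lm = cd·sr = cd (luminous flux; sr is dimensionless).
Combining: lm·A = cd · A = A·cd.

A·cd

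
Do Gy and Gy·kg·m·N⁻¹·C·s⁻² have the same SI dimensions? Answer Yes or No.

Left side:
  Gy = m²·s⁻².
Right side:
  Gy = J/kg (absorbed dose = energy per mass),
      = m²·s⁻².
  N = kg·m/s² = kg·m·s⁻² (force = mass × acceleration).
  So N⁻¹ = kg⁻¹·m⁻¹·s².
  C = A·s = s·A (charge = current × time).
  Combining: Gy·kg·m·N⁻¹·C·s⁻² = (m²·s⁻²) · kg · m · (kg⁻¹·m⁻¹·s²) · (s·A) · s⁻² = m²·s⁻¹·A.
Left is m²·s⁻²; right is m²·s⁻¹·A — different.

No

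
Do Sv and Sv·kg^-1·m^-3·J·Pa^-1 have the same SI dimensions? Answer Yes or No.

Left side:
  Sv = m²·s⁻².
Right side:
  Sv = J/kg (equivalent dose = energy per mass),
      = m²·s⁻².
  J = N·m (work = force × distance),
      = kg·m²·s⁻².
  Pa = N/m² (pressure = force per area),
      = kg·m⁻¹·s⁻².
  So Pa⁻¹ = kg⁻¹·m·s².
  Combining: Sv·kg⁻¹·m⁻³·J·Pa⁻¹ = (m²·s⁻²) · kg⁻¹ · m⁻³ · (kg·m²·s⁻²) · (kg⁻¹·m·s²) = kg⁻¹·m²·s⁻².
Left is m²·s⁻²; right is kg⁻¹·m²·s⁻² — different.

No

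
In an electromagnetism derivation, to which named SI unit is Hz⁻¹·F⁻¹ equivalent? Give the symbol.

Hz = s⁻¹.
So Hz⁻¹ = s.
F = kg⁻¹·m⁻²·s⁴·A².
So F⁻¹ = kg·m²·s⁻⁴·A⁻².
Combining: Hz⁻¹·F⁻¹ = s · (kg·m²·s⁻⁴·A⁻²) = kg·m²·s⁻³·A⁻².
kg·m²·s⁻³·A⁻² is the base-SI form of the ohm.

Ω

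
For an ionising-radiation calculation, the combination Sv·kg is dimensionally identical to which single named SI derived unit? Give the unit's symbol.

Sv = J/kg (equivalent dose = energy per mass),
    = m²·s⁻².
Combining: Sv·kg = (m²·s⁻²) · kg = kg·m²·s⁻².
kg·m²·s⁻² is the base-SI form of the joule.

J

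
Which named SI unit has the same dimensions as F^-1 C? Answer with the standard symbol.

V

F = kg⁻¹·m⁻²·s⁴·A².
So F⁻¹ = kg·m²·s⁻⁴·A⁻².
C = s·A.
Combining: F⁻¹·C = (kg·m²·s⁻⁴·A⁻²) · (s·A) = kg·m²·s⁻³·A⁻¹.
kg·m²·s⁻³·A⁻¹ is the base-SI form of the volt.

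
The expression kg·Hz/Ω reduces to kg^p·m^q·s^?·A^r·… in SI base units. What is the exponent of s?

Ω = V/A (resistance = voltage per current),
    = kg·m²·s⁻³·A⁻².
So Ω⁻¹ = kg⁻¹·m⁻²·s³·A².
Hz = 1/s = s⁻¹ (frequency is cycles per second).
Combining: kg·Ω⁻¹·Hz = kg · (kg⁻¹·m⁻²·s³·A²) · s⁻¹ = m⁻²·s²·A².
The exponent of s is 2.

2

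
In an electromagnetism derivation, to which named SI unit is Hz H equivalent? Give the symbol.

Hz = 1/s = s⁻¹ (frequency is cycles per second).
H = Wb/A (inductance = flux per current),
    = kg·m²·s⁻²·A⁻².
Combining: Hz·H = s⁻¹ · (kg·m²·s⁻²·A⁻²) = kg·m²·s⁻³·A⁻².
kg·m²·s⁻³·A⁻² is the base-SI form of the ohm.

Ω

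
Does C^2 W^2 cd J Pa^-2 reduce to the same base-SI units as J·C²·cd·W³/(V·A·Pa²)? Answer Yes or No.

Left side:
  C = A·s = s·A (charge = current × time).
  So C² = s²·A².
  W = J/s (power = energy per time),
      = kg·m²·s⁻³.
  So W² = kg²·m⁴·s⁻⁶.
  J = N·m (work = force × distance),
      = kg·m²·s⁻².
  Pa = N/m² (pressure = force per area),
      = kg·m⁻¹·s⁻².
  So Pa⁻² = kg⁻²·m²·s⁴.
  Combining: C²·W²·cd·J·Pa⁻² = (s²·A²) · (kg²·m⁴·s⁻⁶) · cd · (kg·m²·s⁻²) · (kg⁻²·m²·s⁴) = kg·m⁸·s⁻²·A²·cd.
Right side:
  V = kg·m²·s⁻³·A⁻¹.
  So V⁻¹ = kg⁻¹·m⁻²·s³·A.
  J = kg·m²·s⁻².
  C = s·A.
  So C² = s²·A².
  Pa = kg·m⁻¹·s⁻².
  So Pa⁻² = kg⁻²·m²·s⁴.
  W = kg·m²·s⁻³.
  So W³ = kg³·m⁶·s⁻⁹.
  Combining: V⁻¹·J·C²·A⁻¹·Pa⁻²·cd·W³ = (kg⁻¹·m⁻²·s³·A) · (kg·m²·s⁻²) · (s²·A²) · A⁻¹ · (kg⁻²·m²·s⁴) · cd · (kg³·m⁶·s⁻⁹) = kg·m⁸·s⁻²·A²·cd.
Both reduce to kg·m⁸·s⁻²·A²·cd.

Yes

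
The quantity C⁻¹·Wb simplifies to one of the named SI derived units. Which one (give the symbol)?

Ω

C = A·s = s·A (charge = current × time).
So C⁻¹ = s⁻¹·A⁻¹.
Wb = V·s (flux: a volt is a weber per second),
    = kg·m²·s⁻²·A⁻¹.
Combining: C⁻¹·Wb = (s⁻¹·A⁻¹) · (kg·m²·s⁻²·A⁻¹) = kg·m²·s⁻³·A⁻².
kg·m²·s⁻³·A⁻² is the base-SI form of the ohm.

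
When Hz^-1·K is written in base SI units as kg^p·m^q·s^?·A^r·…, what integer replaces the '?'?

1

Hz = s⁻¹.
So Hz⁻¹ = s.
Combining: Hz⁻¹·K = s · K = s·K.
The exponent of s is 1.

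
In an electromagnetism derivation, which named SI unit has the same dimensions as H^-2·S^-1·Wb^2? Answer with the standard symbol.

W

H = Wb/A (inductance = flux per current),
    = kg·m²·s⁻²·A⁻².
So H⁻² = kg⁻²·m⁻⁴·s⁴·A⁴.
S = 1/Ω (conductance is reciprocal resistance),
    = kg⁻¹·m⁻²·s³·A².
So S⁻¹ = kg·m²·s⁻³·A⁻².
Wb = V·s (flux: a volt is a weber per second),
    = kg·m²·s⁻²·A⁻¹.
So Wb² = kg²·m⁴·s⁻⁴·A⁻².
Combining: H⁻²·S⁻¹·Wb² = (kg⁻²·m⁻⁴·s⁴·A⁴) · (kg·m²·s⁻³·A⁻²) · (kg²·m⁴·s⁻⁴·A⁻²) = kg·m²·s⁻³.
kg·m²·s⁻³ is the base-SI form of the watt.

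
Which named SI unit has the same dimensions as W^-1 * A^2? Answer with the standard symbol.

W = J/s (power = energy per time),
    = kg·m²·s⁻³.
So W⁻¹ = kg⁻¹·m⁻²·s³.
Combining: W⁻¹·A² = (kg⁻¹·m⁻²·s³) · A² = kg⁻¹·m⁻²·s³·A².
kg⁻¹·m⁻²·s³·A² is the base-SI form of the siemens.

S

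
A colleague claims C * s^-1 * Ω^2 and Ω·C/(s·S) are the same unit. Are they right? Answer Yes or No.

Yes

Left side:
  C = s·A.
  Ω = kg·m²·s⁻³·A⁻².
  So Ω² = kg²·m⁴·s⁻⁶·A⁻⁴.
  Combining: C·s⁻¹·Ω² = (s·A) · s⁻¹ · (kg²·m⁴·s⁻⁶·A⁻⁴) = kg²·m⁴·s⁻⁶·A⁻³.
Right side:
  Ω = V/A (resistance = voltage per current),
      = kg·m²·s⁻³·A⁻².
  S = 1/Ω (conductance is reciprocal resistance),
      = kg⁻¹·m⁻²·s³·A².
  So S⁻¹ = kg·m²·s⁻³·A⁻².
  C = A·s = s·A (charge = current × time).
  Combining: Ω·s⁻¹·S⁻¹·C = (kg·m²·s⁻³·A⁻²) · s⁻¹ · (kg·m²·s⁻³·A⁻²) · (s·A) = kg²·m⁴·s⁻⁶·A⁻³.
Both reduce to kg²·m⁴·s⁻⁶·A⁻³.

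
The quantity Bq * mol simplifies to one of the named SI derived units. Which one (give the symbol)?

kat

Bq = 1/s = s⁻¹ (activity is decays per second).
Combining: Bq·mol = s⁻¹ · mol = s⁻¹·mol.
s⁻¹·mol is the base-SI form of the katal.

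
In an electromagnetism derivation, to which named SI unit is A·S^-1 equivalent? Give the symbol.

V

S = 1/Ω (conductance is reciprocal resistance),
    = kg⁻¹·m⁻²·s³·A².
So S⁻¹ = kg·m²·s⁻³·A⁻².
Combining: A·S⁻¹ = A · (kg·m²·s⁻³·A⁻²) = kg·m²·s⁻³·A⁻¹.
kg·m²·s⁻³·A⁻¹ is the base-SI form of the volt.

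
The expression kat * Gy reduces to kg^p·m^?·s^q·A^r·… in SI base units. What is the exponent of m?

2

kat = s⁻¹·mol.
Gy = m²·s⁻².
Combining: kat·Gy = (s⁻¹·mol) · (m²·s⁻²) = m²·s⁻³·mol.
The exponent of m is 2.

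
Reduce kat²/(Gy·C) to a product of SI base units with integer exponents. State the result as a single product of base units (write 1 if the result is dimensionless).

Gy = J/kg (absorbed dose = energy per mass),
    = m²·s⁻².
So Gy⁻¹ = m⁻²·s².
kat = mol/s = s⁻¹·mol (catalytic activity).
So kat² = s⁻²·mol².
C = A·s = s·A (charge = current × time).
So C⁻¹ = s⁻¹·A⁻¹.
Combining: Gy⁻¹·kat²·C⁻¹ = (m⁻²·s²) · (s⁻²·mol²) · (s⁻¹·A⁻¹) = m⁻²·s⁻¹·A⁻¹·mol².

m⁻²·s⁻¹·A⁻¹·mol²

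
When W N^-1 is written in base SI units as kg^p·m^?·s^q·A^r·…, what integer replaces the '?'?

W = kg·m²·s⁻³.
N = kg·m·s⁻².
So N⁻¹ = kg⁻¹·m⁻¹·s².
Combining: W·N⁻¹ = (kg·m²·s⁻³) · (kg⁻¹·m⁻¹·s²) = m·s⁻¹.
The exponent of m is 1.

1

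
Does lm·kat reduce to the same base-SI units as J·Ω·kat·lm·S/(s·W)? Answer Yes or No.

Left side:
  lm = cd.
  kat = s⁻¹·mol.
  Combining: lm·kat = cd · (s⁻¹·mol) = s⁻¹·mol·cd.
Right side:
  J = kg·m²·s⁻².
  Ω = kg·m²·s⁻³·A⁻².
  kat = s⁻¹·mol.
  W = kg·m²·s⁻³.
  So W⁻¹ = kg⁻¹·m⁻²·s³.
  lm = cd.
  S = kg⁻¹·m⁻²·s³·A².
  Combining: J·Ω·s⁻¹·kat·W⁻¹·lm·S = (kg·m²·s⁻²) · (kg·m²·s⁻³·A⁻²) · s⁻¹ · (s⁻¹·mol) · (kg⁻¹·m⁻²·s³) · cd · (kg⁻¹·m⁻²·s³·A²) = s⁻¹·mol·cd.
Both reduce to s⁻¹·mol·cd.

Yes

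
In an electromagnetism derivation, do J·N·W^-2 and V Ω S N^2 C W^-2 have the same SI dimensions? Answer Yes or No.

Left side:
  J = N·m (work = force × distance),
      = kg·m²·s⁻².
  N = kg·m/s² = kg·m·s⁻² (force = mass × acceleration).
  W = J/s (power = energy per time),
      = kg·m²·s⁻³.
  So W⁻² = kg⁻²·m⁻⁴·s⁶.
  Combining: J·N·W⁻² = (kg·m²·s⁻²) · (kg·m·s⁻²) · (kg⁻²·m⁻⁴·s⁶) = m⁻¹·s².
Right side:
  V = kg·m²·s⁻³·A⁻¹.
  Ω = kg·m²·s⁻³·A⁻².
  S = kg⁻¹·m⁻²·s³·A².
  N = kg·m·s⁻².
  So N² = kg²·m²·s⁻⁴.
  C = s·A.
  W = kg·m²·s⁻³.
  So W⁻² = kg⁻²·m⁻⁴·s⁶.
  Combining: V·Ω·S·N²·C·W⁻² = (kg·m²·s⁻³·A⁻¹) · (kg·m²·s⁻³·A⁻²) · (kg⁻¹·m⁻²·s³·A²) · (kg²·m²·s⁻⁴) · (s·A) · (kg⁻²·m⁻⁴·s⁶) = kg.
Left is m⁻¹·s²; right is kg — different.

No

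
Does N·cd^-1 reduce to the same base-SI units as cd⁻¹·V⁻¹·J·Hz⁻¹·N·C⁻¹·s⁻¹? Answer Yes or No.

Left side:
  N = kg·m·s⁻².
  Combining: N·cd⁻¹ = (kg·m·s⁻²) · cd⁻¹ = kg·m·s⁻²·cd⁻¹.
Right side:
  V = kg·m²·s⁻³·A⁻¹.
  So V⁻¹ = kg⁻¹·m⁻²·s³·A.
  J = kg·m²·s⁻².
  Hz = s⁻¹.
  So Hz⁻¹ = s.
  N = kg·m·s⁻².
  C = s·A.
  So C⁻¹ = s⁻¹·A⁻¹.
  Combining: cd⁻¹·V⁻¹·J·Hz⁻¹·N·C⁻¹·s⁻¹ = cd⁻¹ · (kg⁻¹·m⁻²·s³·A) · (kg·m²·s⁻²) · s · (kg·m·s⁻²) · (s⁻¹·A⁻¹) · s⁻¹ = kg·m·s⁻²·cd⁻¹.
Both reduce to kg·m·s⁻²·cd⁻¹.

Yes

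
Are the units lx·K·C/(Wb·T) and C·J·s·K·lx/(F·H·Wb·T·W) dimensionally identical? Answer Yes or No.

Left side:
  lx = lm/m² (illuminance = luminous flux per area),
      = m⁻²·cd.
  Wb = V·s (flux: a volt is a weber per second),
      = kg·m²·s⁻²·A⁻¹.
  So Wb⁻¹ = kg⁻¹·m⁻²·s²·A.
  C = A·s = s·A (charge = current × time).
  T = Wb/m² (flux density = flux per area),
      = kg·s⁻²·A⁻¹.
  So T⁻¹ = kg⁻¹·s²·A.
  Combining: lx·K·Wb⁻¹·C·T⁻¹ = (m⁻²·cd) · K · (kg⁻¹·m⁻²·s²·A) · (s·A) · (kg⁻¹·s²·A) = kg⁻²·m⁻⁴·s⁵·A³·K·cd.
Right side:
  C = A·s = s·A (charge = current × time).
  J = N·m (work = force × distance),
      = kg·m²·s⁻².
  F = C/V (capacitance = charge per voltage),
      = A·s/(kg·m²·s⁻³·A⁻¹) (substituting C and V),
      = kg⁻¹·m⁻²·s⁴·A².
  So F⁻¹ = kg·m²·s⁻⁴·A⁻².
  H = Wb/A (inductance = flux per current),
      = kg·m²·s⁻²·A⁻².
  So H⁻¹ = kg⁻¹·m⁻²·s²·A².
  Wb = V·s (flux: a volt is a weber per second),
      = kg·m²·s⁻²·A⁻¹.
  So Wb⁻¹ = kg⁻¹·m⁻²·s²·A.
  lx = lm/m² (illuminance = luminous flux per area),
      = m⁻²·cd.
  T = Wb/m² (flux density = flux per area),
      = kg·s⁻²·A⁻¹.
  So T⁻¹ = kg⁻¹·s²·A.
  W = J/s (power = energy per time),
      = kg·m²·s⁻³.
  So W⁻¹ = kg⁻¹·m⁻²·s³.
  Combining: C·J·F⁻¹·H⁻¹·Wb⁻¹·s·K·lx·T⁻¹·W⁻¹ = (s·A) · (kg·m²·s⁻²) · (kg·m²·s⁻⁴·A⁻²) · (kg⁻¹·m⁻²·s²·A²) · (kg⁻¹·m⁻²·s²·A) · s · K · (m⁻²·cd) · (kg⁻¹·s²·A) · (kg⁻¹·m⁻²·s³) = kg⁻²·m⁻⁴·s⁵·A³·K·cd.
Both reduce to kg⁻²·m⁻⁴·s⁵·A³·K·cd.

Yes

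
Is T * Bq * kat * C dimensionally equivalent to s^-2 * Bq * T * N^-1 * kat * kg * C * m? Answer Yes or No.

Left side:
  T = Wb/m² (flux density = flux per area),
      = kg·s⁻²·A⁻¹.
  Bq = 1/s = s⁻¹ (activity is decays per second).
  kat = mol/s = s⁻¹·mol (catalytic activity).
  C = A·s = s·A (charge = current × time).
  Combining: T·Bq·kat·C = (kg·s⁻²·A⁻¹) · s⁻¹ · (s⁻¹·mol) · (s·A) = kg·s⁻³·mol.
Right side:
  Bq = s⁻¹.
  T = kg·s⁻²·A⁻¹.
  N = kg·m·s⁻².
  So N⁻¹ = kg⁻¹·m⁻¹·s².
  kat = s⁻¹·mol.
  C = s·A.
  Combining: s⁻²·Bq·T·N⁻¹·kat·kg·C·m = s⁻² · s⁻¹ · (kg·s⁻²·A⁻¹) · (kg⁻¹·m⁻¹·s²) · (s⁻¹·mol) · kg · (s·A) · m = kg·s⁻³·mol.
Both reduce to kg·s⁻³·mol.

Yes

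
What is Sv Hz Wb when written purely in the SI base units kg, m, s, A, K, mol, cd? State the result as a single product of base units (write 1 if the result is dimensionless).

kg·m⁴·s⁻⁵·A⁻¹

Sv = J/kg (equivalent dose = energy per mass),
    = m²·s⁻².
Hz = 1/s = s⁻¹ (frequency is cycles per second).
Wb = V·s (flux: a volt is a weber per second),
    = kg·m²·s⁻²·A⁻¹.
Combining: Sv·Hz·Wb = (m²·s⁻²) · s⁻¹ · (kg·m²·s⁻²·A⁻¹) = kg·m⁴·s⁻⁵·A⁻¹.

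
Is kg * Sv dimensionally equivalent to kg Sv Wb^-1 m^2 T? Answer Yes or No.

Yes

Left side:
  Sv = J/kg (equivalent dose = energy per mass),
      = m²·s⁻².
  Combining: kg·Sv = kg · (m²·s⁻²) = kg·m²·s⁻².
Right side:
  Sv = J/kg (equivalent dose = energy per mass),
      = m²·s⁻².
  Wb = V·s (flux: a volt is a weber per second),
      = kg·m²·s⁻²·A⁻¹.
  So Wb⁻¹ = kg⁻¹·m⁻²·s²·A.
  T = Wb/m² (flux density = flux per area),
      = kg·s⁻²·A⁻¹.
  Combining: kg·Sv·Wb⁻¹·m²·T = kg · (m²·s⁻²) · (kg⁻¹·m⁻²·s²·A) · m² · (kg·s⁻²·A⁻¹) = kg·m²·s⁻².
Both reduce to kg·m²·s⁻².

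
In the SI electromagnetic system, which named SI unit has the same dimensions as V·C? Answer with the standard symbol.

V = W/A (potential = power per current),
    = kg·m²·s⁻³·A⁻¹.
C = A·s = s·A (charge = current × time).
Combining: V·C = (kg·m²·s⁻³·A⁻¹) · (s·A) = kg·m²·s⁻².
kg·m²·s⁻² is the base-SI form of the joule.

J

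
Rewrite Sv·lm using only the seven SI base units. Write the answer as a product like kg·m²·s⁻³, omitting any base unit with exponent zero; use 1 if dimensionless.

Sv = J/kg (equivalent dose = energy per mass),
    = m²·s⁻².
lm = cd·sr = cd (luminous flux; sr is dimensionless).
Combining: Sv·lm = (m²·s⁻²) · cd = m²·s⁻²·cd.

m²·s⁻²·cd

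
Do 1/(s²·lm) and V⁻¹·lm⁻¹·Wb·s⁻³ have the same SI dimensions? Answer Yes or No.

Left side:
  lm = cd·sr = cd (luminous flux; sr is dimensionless).
  So lm⁻¹ = cd⁻¹.
  Combining: s⁻²·lm⁻¹ = s⁻² · cd⁻¹ = s⁻²·cd⁻¹.
Right side:
  V = W/A (potential = power per current),
      = kg·m²·s⁻³·A⁻¹.
  So V⁻¹ = kg⁻¹·m⁻²·s³·A.
  lm = cd·sr = cd (luminous flux; sr is dimensionless).
  So lm⁻¹ = cd⁻¹.
  Wb = V·s (flux: a volt is a weber per second),
      = kg·m²·s⁻²·A⁻¹.
  Combining: V⁻¹·lm⁻¹·Wb·s⁻³ = (kg⁻¹·m⁻²·s³·A) · cd⁻¹ · (kg·m²·s⁻²·A⁻¹) · s⁻³ = s⁻²·cd⁻¹.
Both reduce to s⁻²·cd⁻¹.

Yes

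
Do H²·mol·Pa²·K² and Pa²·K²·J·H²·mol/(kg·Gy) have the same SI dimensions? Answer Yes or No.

Yes

Left side:
  H = Wb/A (inductance = flux per current),
      = kg·m²·s⁻²·A⁻².
  So H² = kg²·m⁴·s⁻⁴·A⁻⁴.
  Pa = N/m² (pressure = force per area),
      = kg·m⁻¹·s⁻².
  So Pa² = kg²·m⁻²·s⁻⁴.
  Combining: H²·mol·Pa²·K² = (kg²·m⁴·s⁻⁴·A⁻⁴) · mol · (kg²·m⁻²·s⁻⁴) · K² = kg⁴·m²·s⁻⁸·A⁻⁴·K²·mol.
Right side:
  Pa = kg·m⁻¹·s⁻².
  So Pa² = kg²·m⁻²·s⁻⁴.
  J = kg·m²·s⁻².
  H = kg·m²·s⁻²·A⁻².
  So H² = kg²·m⁴·s⁻⁴·A⁻⁴.
  Gy = m²·s⁻².
  So Gy⁻¹ = m⁻²·s².
  Combining: Pa²·K²·kg⁻¹·J·H²·mol·Gy⁻¹ = (kg²·m⁻²·s⁻⁴) · K² · kg⁻¹ · (kg·m²·s⁻²) · (kg²·m⁴·s⁻⁴·A⁻⁴) · mol · (m⁻²·s²) = kg⁴·m²·s⁻⁸·A⁻⁴·K²·mol.
Both reduce to kg⁴·m²·s⁻⁸·A⁻⁴·K²·mol.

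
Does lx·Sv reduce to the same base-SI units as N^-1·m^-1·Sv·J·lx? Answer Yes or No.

Yes

Left side:
  lx = lm/m² (illuminance = luminous flux per area),
      = m⁻²·cd.
  Sv = J/kg (equivalent dose = energy per mass),
      = m²·s⁻².
  Combining: lx·Sv = (m⁻²·cd) · (m²·s⁻²) = s⁻²·cd.
Right side:
  N = kg·m·s⁻².
  So N⁻¹ = kg⁻¹·m⁻¹·s².
  Sv = m²·s⁻².
  J = kg·m²·s⁻².
  lx = m⁻²·cd.
  Combining: N⁻¹·m⁻¹·Sv·J·lx = (kg⁻¹·m⁻¹·s²) · m⁻¹ · (m²·s⁻²) · (kg·m²·s⁻²) · (m⁻²·cd) = s⁻²·cd.
Both reduce to s⁻²·cd.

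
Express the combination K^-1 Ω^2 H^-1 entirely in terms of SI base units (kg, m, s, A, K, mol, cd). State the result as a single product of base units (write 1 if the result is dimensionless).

Ω = V/A (resistance = voltage per current),
    = kg·m²·s⁻³·A⁻².
So Ω² = kg²·m⁴·s⁻⁶·A⁻⁴.
H = Wb/A (inductance = flux per current),
    = kg·m²·s⁻²·A⁻².
So H⁻¹ = kg⁻¹·m⁻²·s²·A².
Combining: K⁻¹·Ω²·H⁻¹ = K⁻¹ · (kg²·m⁴·s⁻⁶·A⁻⁴) · (kg⁻¹·m⁻²·s²·A²) = kg·m²·s⁻⁴·A⁻²·K⁻¹.

kg·m²·s⁻⁴·A⁻²·K⁻¹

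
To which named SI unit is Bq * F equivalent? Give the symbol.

S

Bq = 1/s = s⁻¹ (activity is decays per second).
F = C/V (capacitance = charge per voltage),
    = A·s/(kg·m²·s⁻³·A⁻¹) (substituting C and V),
    = kg⁻¹·m⁻²·s⁴·A².
Combining: Bq·F = s⁻¹ · (kg⁻¹·m⁻²·s⁴·A²) = kg⁻¹·m⁻²·s³·A².
kg⁻¹·m⁻²·s³·A² is the base-SI form of the siemens.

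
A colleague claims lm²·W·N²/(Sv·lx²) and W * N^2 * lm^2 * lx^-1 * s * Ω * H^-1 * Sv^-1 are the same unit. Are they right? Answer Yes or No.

Left side:
  lm = cd·sr = cd (luminous flux; sr is dimensionless).
  So lm² = cd².
  W = J/s (power = energy per time),
      = kg·m²·s⁻³.
  Sv = J/kg (equivalent dose = energy per mass),
      = m²·s⁻².
  So Sv⁻¹ = m⁻²·s².
  lx = lm/m² (illuminance = luminous flux per area),
      = m⁻²·cd.
  So lx⁻² = m⁴·cd⁻².
  N = kg·m/s² = kg·m·s⁻² (force = mass × acceleration).
  So N² = kg²·m²·s⁻⁴.
  Combining: lm²·W·Sv⁻¹·lx⁻²·N² = cd² · (kg·m²·s⁻³) · (m⁻²·s²) · (m⁴·cd⁻²) · (kg²·m²·s⁻⁴) = kg³·m⁶·s⁻⁵.
Right side:
  W = J/s (power = energy per time),
      = kg·m²·s⁻³.
  N = kg·m/s² = kg·m·s⁻² (force = mass × acceleration).
  So N² = kg²·m²·s⁻⁴.
  lm = cd·sr = cd (luminous flux; sr is dimensionless).
  So lm² = cd².
  lx = lm/m² (illuminance = luminous flux per area),
      = m⁻²·cd.
  So lx⁻¹ = m²·cd⁻¹.
  Ω = V/A (resistance = voltage per current),
      = kg·m²·s⁻³·A⁻².
  H = Wb/A (inductance = flux per current),
      = kg·m²·s⁻²·A⁻².
  So H⁻¹ = kg⁻¹·m⁻²·s²·A².
  Sv = J/kg (equivalent dose = energy per mass),
      = m²·s⁻².
  So Sv⁻¹ = m⁻²·s².
  Combining: W·N²·lm²·lx⁻¹·s·Ω·H⁻¹·Sv⁻¹ = (kg·m²·s⁻³) · (kg²·m²·s⁻⁴) · cd² · (m²·cd⁻¹) · s · (kg·m²·s⁻³·A⁻²) · (kg⁻¹·m⁻²·s²·A²) · (m⁻²·s²) = kg³·m⁴·s⁻⁵·cd.
Left is kg³·m⁶·s⁻⁵; right is kg³·m⁴·s⁻⁵·cd — different.

No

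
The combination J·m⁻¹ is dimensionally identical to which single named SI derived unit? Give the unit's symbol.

J = N·m (work = force × distance),
    = kg·m²·s⁻².
Combining: J·m⁻¹ = (kg·m²·s⁻²) · m⁻¹ = kg·m·s⁻².
kg·m·s⁻² is the base-SI form of the newton.

N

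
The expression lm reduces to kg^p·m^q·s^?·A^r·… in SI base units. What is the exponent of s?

0

lm = cd.
The exponent of s is 0.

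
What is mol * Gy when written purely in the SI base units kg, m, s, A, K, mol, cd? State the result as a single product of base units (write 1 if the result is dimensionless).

m²·s⁻²·mol

Gy = m²·s⁻².
Combining: mol·Gy = mol · (m²·s⁻²) = m²·s⁻²·mol.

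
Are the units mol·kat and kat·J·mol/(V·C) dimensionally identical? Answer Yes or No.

Left side:
  kat = s⁻¹·mol.
  Combining: mol·kat = mol · (s⁻¹·mol) = s⁻¹·mol².
Right side:
  V = kg·m²·s⁻³·A⁻¹.
  So V⁻¹ = kg⁻¹·m⁻²·s³·A.
  kat = s⁻¹·mol.
  J = kg·m²·s⁻².
  C = s·A.
  So C⁻¹ = s⁻¹·A⁻¹.
  Combining: V⁻¹·kat·J·C⁻¹·mol = (kg⁻¹·m⁻²·s³·A) · (s⁻¹·mol) · (kg·m²·s⁻²) · (s⁻¹·A⁻¹) · mol = s⁻¹·mol².
Both reduce to s⁻¹·mol².

Yes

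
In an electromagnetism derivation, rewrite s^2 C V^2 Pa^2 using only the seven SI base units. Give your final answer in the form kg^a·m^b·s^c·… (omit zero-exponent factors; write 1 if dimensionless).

kg⁴·m²·s⁻⁷·A⁻¹

C = s·A.
V = kg·m²·s⁻³·A⁻¹.
So V² = kg²·m⁴·s⁻⁶·A⁻².
Pa = kg·m⁻¹·s⁻².
So Pa² = kg²·m⁻²·s⁻⁴.
Combining: s²·C·V²·Pa² = s² · (s·A) · (kg²·m⁴·s⁻⁶·A⁻²) · (kg²·m⁻²·s⁻⁴) = kg⁴·m²·s⁻⁷·A⁻¹.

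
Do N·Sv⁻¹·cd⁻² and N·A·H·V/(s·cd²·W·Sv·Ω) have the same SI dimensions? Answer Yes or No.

Left side:
  N = kg·m·s⁻².
  Sv = m²·s⁻².
  So Sv⁻¹ = m⁻²·s².
  Combining: N·Sv⁻¹·cd⁻² = (kg·m·s⁻²) · (m⁻²·s²) · cd⁻² = kg·m⁻¹·cd⁻².
Right side:
  W = kg·m²·s⁻³.
  So W⁻¹ = kg⁻¹·m⁻²·s³.
  N = kg·m·s⁻².
  Sv = m²·s⁻².
  So Sv⁻¹ = m⁻²·s².
  H = kg·m²·s⁻²·A⁻².
  Ω = kg·m²·s⁻³·A⁻².
  So Ω⁻¹ = kg⁻¹·m⁻²·s³·A².
  V = kg·m²·s⁻³·A⁻¹.
  Combining: s⁻¹·cd⁻²·W⁻¹·N·A·Sv⁻¹·H·Ω⁻¹·V = s⁻¹ · cd⁻² · (kg⁻¹·m⁻²·s³) · (kg·m·s⁻²) · A · (m⁻²·s²) · (kg·m²·s⁻²·A⁻²) · (kg⁻¹·m⁻²·s³·A²) · (kg·m²·s⁻³·A⁻¹) = kg·m⁻¹·cd⁻².
Both reduce to kg·m⁻¹·cd⁻².

Yes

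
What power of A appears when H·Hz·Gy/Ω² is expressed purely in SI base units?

2

H = kg·m²·s⁻²·A⁻².
Ω = kg·m²·s⁻³·A⁻².
So Ω⁻² = kg⁻²·m⁻⁴·s⁶·A⁴.
Hz = s⁻¹.
Gy = m²·s⁻².
Combining: H·Ω⁻²·Hz·Gy = (kg·m²·s⁻²·A⁻²) · (kg⁻²·m⁻⁴·s⁶·A⁴) · s⁻¹ · (m²·s⁻²) = kg⁻¹·s·A².
The exponent of A is 2.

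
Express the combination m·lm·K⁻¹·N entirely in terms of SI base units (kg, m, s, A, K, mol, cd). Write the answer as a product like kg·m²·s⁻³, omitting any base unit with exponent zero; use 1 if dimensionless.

kg·m²·s⁻²·K⁻¹·cd

lm = cd·sr = cd (luminous flux; sr is dimensionless).
N = kg·m/s² = kg·m·s⁻² (force = mass × acceleration).
Combining: m·lm·K⁻¹·N = m · cd · K⁻¹ · (kg·m·s⁻²) = kg·m²·s⁻²·K⁻¹·cd.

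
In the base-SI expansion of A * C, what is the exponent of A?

2

C = A·s = s·A (charge = current × time).
Combining: A·C = A · (s·A) = s·A².
The exponent of A is 2.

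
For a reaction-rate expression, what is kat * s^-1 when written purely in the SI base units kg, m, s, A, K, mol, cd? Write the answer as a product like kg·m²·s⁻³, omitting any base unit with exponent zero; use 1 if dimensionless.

s⁻²·mol

kat = mol/s = s⁻¹·mol (catalytic activity).
Combining: kat·s⁻¹ = (s⁻¹·mol) · s⁻¹ = s⁻²·mol.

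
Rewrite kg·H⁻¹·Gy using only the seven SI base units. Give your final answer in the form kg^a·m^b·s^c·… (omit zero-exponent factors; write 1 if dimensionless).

A²

H = Wb/A (inductance = flux per current),
    = kg·m²·s⁻²·A⁻².
So H⁻¹ = kg⁻¹·m⁻²·s²·A².
Gy = J/kg (absorbed dose = energy per mass),
    = m²·s⁻².
Combining: kg·H⁻¹·Gy = kg · (kg⁻¹·m⁻²·s²·A²) · (m²·s⁻²) = A².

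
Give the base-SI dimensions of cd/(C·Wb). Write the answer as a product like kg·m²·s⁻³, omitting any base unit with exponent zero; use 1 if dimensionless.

kg⁻¹·m⁻²·s·cd

C = A·s = s·A (charge = current × time).
So C⁻¹ = s⁻¹·A⁻¹.
Wb = V·s (flux: a volt is a weber per second),
    = kg·m²·s⁻²·A⁻¹.
So Wb⁻¹ = kg⁻¹·m⁻²·s²·A.
Combining: C⁻¹·cd·Wb⁻¹ = (s⁻¹·A⁻¹) · cd · (kg⁻¹·m⁻²·s²·A) = kg⁻¹·m⁻²·s·cd.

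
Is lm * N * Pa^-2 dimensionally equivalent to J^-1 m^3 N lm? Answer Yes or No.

No

Left side:
  lm = cd.
  N = kg·m·s⁻².
  Pa = kg·m⁻¹·s⁻².
  So Pa⁻² = kg⁻²·m²·s⁴.
  Combining: lm·N·Pa⁻² = cd · (kg·m·s⁻²) · (kg⁻²·m²·s⁴) = kg⁻¹·m³·s²·cd.
Right side:
  J = kg·m²·s⁻².
  So J⁻¹ = kg⁻¹·m⁻²·s².
  N = kg·m·s⁻².
  lm = cd.
  Combining: J⁻¹·m³·N·lm = (kg⁻¹·m⁻²·s²) · m³ · (kg·m·s⁻²) · cd = m²·cd.
Left is kg⁻¹·m³·s²·cd; right is m²·cd — different.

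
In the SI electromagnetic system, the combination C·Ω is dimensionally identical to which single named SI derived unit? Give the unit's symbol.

Wb

C = s·A.
Ω = kg·m²·s⁻³·A⁻².
Combining: C·Ω = (s·A) · (kg·m²·s⁻³·A⁻²) = kg·m²·s⁻²·A⁻¹.
kg·m²·s⁻²·A⁻¹ is the base-SI form of the weber.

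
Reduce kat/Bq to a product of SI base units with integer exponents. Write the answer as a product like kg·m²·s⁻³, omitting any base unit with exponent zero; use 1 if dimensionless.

Bq = 1/s = s⁻¹ (activity is decays per second).
So Bq⁻¹ = s.
kat = mol/s = s⁻¹·mol (catalytic activity).
Combining: Bq⁻¹·kat = s · (s⁻¹·mol) = mol.

mol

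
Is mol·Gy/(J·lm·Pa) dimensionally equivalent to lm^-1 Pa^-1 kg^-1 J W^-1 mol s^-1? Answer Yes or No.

Left side:
  J = kg·m²·s⁻².
  So J⁻¹ = kg⁻¹·m⁻²·s².
  Gy = m²·s⁻².
  lm = cd.
  So lm⁻¹ = cd⁻¹.
  Pa = kg·m⁻¹·s⁻².
  So Pa⁻¹ = kg⁻¹·m·s².
  Combining: J⁻¹·mol·Gy·lm⁻¹·Pa⁻¹ = (kg⁻¹·m⁻²·s²) · mol · (m²·s⁻²) · cd⁻¹ · (kg⁻¹·m·s²) = kg⁻²·m·s²·mol·cd⁻¹.
Right side:
  lm = cd·sr = cd (luminous flux; sr is dimensionless).
  So lm⁻¹ = cd⁻¹.
  Pa = N/m² (pressure = force per area),
      = kg·m⁻¹·s⁻².
  So Pa⁻¹ = kg⁻¹·m·s².
  J = N·m (work = force × distance),
      = kg·m²·s⁻².
  W = J/s (power = energy per time),
      = kg·m²·s⁻³.
  So W⁻¹ = kg⁻¹·m⁻²·s³.
  Combining: lm⁻¹·Pa⁻¹·kg⁻¹·J·W⁻¹·mol·s⁻¹ = cd⁻¹ · (kg⁻¹·m·s²) · kg⁻¹ · (kg·m²·s⁻²) · (kg⁻¹·m⁻²·s³) · mol · s⁻¹ = kg⁻²·m·s²·mol·cd⁻¹.
Both reduce to kg⁻²·m·s²·mol·cd⁻¹.

Yes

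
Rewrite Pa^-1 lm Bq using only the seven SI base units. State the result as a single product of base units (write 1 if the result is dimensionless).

kg⁻¹·m·s·cd

Pa = N/m² (pressure = force per area),
    = kg·m⁻¹·s⁻².
So Pa⁻¹ = kg⁻¹·m·s².
lm = cd·sr = cd (luminous flux; sr is dimensionless).
Bq = 1/s = s⁻¹ (activity is decays per second).
Combining: Pa⁻¹·lm·Bq = (kg⁻¹·m·s²) · cd · s⁻¹ = kg⁻¹·m·s·cd.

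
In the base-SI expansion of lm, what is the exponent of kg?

0

lm = cd.
The exponent of kg is 0.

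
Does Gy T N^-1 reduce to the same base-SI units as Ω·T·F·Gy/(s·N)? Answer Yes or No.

Yes

Left side:
  Gy = m²·s⁻².
  T = kg·s⁻²·A⁻¹.
  N = kg·m·s⁻².
  So N⁻¹ = kg⁻¹·m⁻¹·s².
  Combining: Gy·T·N⁻¹ = (m²·s⁻²) · (kg·s⁻²·A⁻¹) · (kg⁻¹·m⁻¹·s²) = m·s⁻²·A⁻¹.
Right side:
  Ω = kg·m²·s⁻³·A⁻².
  T = kg·s⁻²·A⁻¹.
  F = kg⁻¹·m⁻²·s⁴·A².
  Gy = m²·s⁻².
  N = kg·m·s⁻².
  So N⁻¹ = kg⁻¹·m⁻¹·s².
  Combining: s⁻¹·Ω·T·F·Gy·N⁻¹ = s⁻¹ · (kg·m²·s⁻³·A⁻²) · (kg·s⁻²·A⁻¹) · (kg⁻¹·m⁻²·s⁴·A²) · (m²·s⁻²) · (kg⁻¹·m⁻¹·s²) = m·s⁻²·A⁻¹.
Both reduce to m·s⁻²·A⁻¹.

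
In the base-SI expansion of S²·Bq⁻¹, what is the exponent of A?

4

S = kg⁻¹·m⁻²·s³·A².
So S² = kg⁻²·m⁻⁴·s⁶·A⁴.
Bq = s⁻¹.
So Bq⁻¹ = s.
Combining: S²·Bq⁻¹ = (kg⁻²·m⁻⁴·s⁶·A⁴) · s = kg⁻²·m⁻⁴·s⁷·A⁴.
The exponent of A is 4.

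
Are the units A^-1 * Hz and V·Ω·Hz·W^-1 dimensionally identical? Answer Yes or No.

No

Left side:
  Hz = 1/s = s⁻¹ (frequency is cycles per second).
  Combining: A⁻¹·Hz = A⁻¹ · s⁻¹ = s⁻¹·A⁻¹.
Right side:
  V = kg·m²·s⁻³·A⁻¹.
  Ω = kg·m²·s⁻³·A⁻².
  Hz = s⁻¹.
  W = kg·m²·s⁻³.
  So W⁻¹ = kg⁻¹·m⁻²·s³.
  Combining: V·Ω·Hz·W⁻¹ = (kg·m²·s⁻³·A⁻¹) · (kg·m²·s⁻³·A⁻²) · s⁻¹ · (kg⁻¹·m⁻²·s³) = kg·m²·s⁻⁴·A⁻³.
Left is s⁻¹·A⁻¹; right is kg·m²·s⁻⁴·A⁻³ — different.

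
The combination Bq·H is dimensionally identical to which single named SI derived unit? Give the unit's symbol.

Ω

Bq = 1/s = s⁻¹ (activity is decays per second).
H = Wb/A (inductance = flux per current),
    = kg·m²·s⁻²·A⁻².
Combining: Bq·H = s⁻¹ · (kg·m²·s⁻²·A⁻²) = kg·m²·s⁻³·A⁻².
kg·m²·s⁻³·A⁻² is the base-SI form of the ohm.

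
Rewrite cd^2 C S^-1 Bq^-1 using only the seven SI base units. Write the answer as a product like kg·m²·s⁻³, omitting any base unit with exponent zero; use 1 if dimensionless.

C = A·s = s·A (charge = current × time).
S = 1/Ω (conductance is reciprocal resistance),
    = kg⁻¹·m⁻²·s³·A².
So S⁻¹ = kg·m²·s⁻³·A⁻².
Bq = 1/s = s⁻¹ (activity is decays per second).
So Bq⁻¹ = s.
Combining: cd²·C·S⁻¹·Bq⁻¹ = cd² · (s·A) · (kg·m²·s⁻³·A⁻²) · s = kg·m²·s⁻¹·A⁻¹·cd².

kg·m²·s⁻¹·A⁻¹·cd²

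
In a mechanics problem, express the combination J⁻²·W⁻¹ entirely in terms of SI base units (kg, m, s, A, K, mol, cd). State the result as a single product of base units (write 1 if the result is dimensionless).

kg⁻³·m⁻⁶·s⁷

J = kg·m²·s⁻².
So J⁻² = kg⁻²·m⁻⁴·s⁴.
W = kg·m²·s⁻³.
So W⁻¹ = kg⁻¹·m⁻²·s³.
Combining: J⁻²·W⁻¹ = (kg⁻²·m⁻⁴·s⁴) · (kg⁻¹·m⁻²·s³) = kg⁻³·m⁻⁶·s⁷.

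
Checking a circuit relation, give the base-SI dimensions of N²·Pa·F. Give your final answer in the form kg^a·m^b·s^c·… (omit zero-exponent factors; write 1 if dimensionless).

kg²·m⁻¹·s⁻²·A²

N = kg·m/s² = kg·m·s⁻² (force = mass × acceleration).
So N² = kg²·m²·s⁻⁴.
Pa = N/m² (pressure = force per area),
    = kg·m⁻¹·s⁻².
F = C/V (capacitance = charge per voltage),
    = A·s/(kg·m²·s⁻³·A⁻¹) (substituting C and V),
    = kg⁻¹·m⁻²·s⁴·A².
Combining: N²·Pa·F = (kg²·m²·s⁻⁴) · (kg·m⁻¹·s⁻²) · (kg⁻¹·m⁻²·s⁴·A²) = kg²·m⁻¹·s⁻²·A².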